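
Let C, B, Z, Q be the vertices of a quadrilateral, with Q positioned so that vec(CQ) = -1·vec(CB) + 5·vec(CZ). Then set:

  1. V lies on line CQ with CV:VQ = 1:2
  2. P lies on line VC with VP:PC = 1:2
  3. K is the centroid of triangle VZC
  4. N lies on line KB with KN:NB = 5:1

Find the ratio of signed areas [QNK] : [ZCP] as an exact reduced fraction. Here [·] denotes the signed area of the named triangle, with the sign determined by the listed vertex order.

[QNK]:[ZCP] = 85/6

Set C = (0, 0), B = (1, 0), Z = (0, 1), Q = (-1, 5); any affine frame gives the same invariant.
1. V lies on line CQ with CV:VQ = 1:2 ⇒ V = (-1/3, 5/3)
2. P lies on line VC with VP:PC = 1:2 ⇒ P = (-2/9, 10/9)
3. K is the centroid of triangle VZC ⇒ K = (-1/9, 8/9)
4. N lies on line KB with KN:NB = 5:1 ⇒ N = (22/27, 4/27)
2·[QNK] = -85/27, 2·[ZCP] = -2/9
[QNK]:[ZCP] = -85/27:-2/9 = 85/6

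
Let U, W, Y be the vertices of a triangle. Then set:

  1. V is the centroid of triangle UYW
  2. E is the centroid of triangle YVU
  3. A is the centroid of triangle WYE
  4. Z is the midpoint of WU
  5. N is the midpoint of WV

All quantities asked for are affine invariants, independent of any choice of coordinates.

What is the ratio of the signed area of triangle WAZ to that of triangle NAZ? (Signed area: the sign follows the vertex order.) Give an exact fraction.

[WAZ]:[NAZ] = 26/11

Set U = (0, 0), W = (1, 0), Y = (0, 1); any affine frame gives the same invariant.
1. V is the centroid of triangle UYW ⇒ V = (1/3, 1/3)
2. E is the centroid of triangle YVU ⇒ E = (1/9, 4/9)
3. A is the centroid of triangle WYE ⇒ A = (10/27, 13/27)
4. Z is the midpoint of WU ⇒ Z = (1/2, 0)
5. N is the midpoint of WV ⇒ N = (2/3, 1/6)
2·[WAZ] = 13/54, 2·[NAZ] = 11/108
[WAZ]:[NAZ] = 13/54:11/108 = 26/11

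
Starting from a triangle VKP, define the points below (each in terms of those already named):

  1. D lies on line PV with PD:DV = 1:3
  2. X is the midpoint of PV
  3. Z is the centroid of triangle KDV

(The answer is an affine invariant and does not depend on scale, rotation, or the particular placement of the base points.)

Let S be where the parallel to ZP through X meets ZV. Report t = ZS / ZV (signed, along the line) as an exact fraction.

Choose coordinates V = (0, 0), K = (1, 0), P = (0, 1).
1. D lies on line PV with PD:DV = 1:3 ⇒ D = (0, 3/4)
2. X is the midpoint of PV ⇒ X = (0, 1/2)
3. Z is the centroid of triangle KDV ⇒ Z = (1/3, 1/4)
through X parallel to ZP: direction (-1/3, 3/4); meets ZV at S = (1/6, 1/8)
S = Z + t·(V−Z) with t = 1/2

t = 1/2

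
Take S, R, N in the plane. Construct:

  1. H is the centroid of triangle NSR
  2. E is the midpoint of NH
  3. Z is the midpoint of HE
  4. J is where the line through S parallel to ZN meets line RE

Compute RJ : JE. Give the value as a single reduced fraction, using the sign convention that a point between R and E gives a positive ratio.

Set S = (0, 0), R = (1, 0), N = (0, 1); any affine frame gives the same invariant.
1. H is the centroid of triangle NSR ⇒ H = (1/3, 1/3)
2. E is the midpoint of NH ⇒ E = (1/6, 2/3)
3. Z is the midpoint of HE ⇒ Z = (1/4, 1/2)
4. J is where the line through S parallel to ZN meets line RE ⇒ J = (-2/3, 4/3)
J = R + t·(E−R) with t = 2, so RJ:JE = t:(1−t) = 2:-1

RJ:JE = -2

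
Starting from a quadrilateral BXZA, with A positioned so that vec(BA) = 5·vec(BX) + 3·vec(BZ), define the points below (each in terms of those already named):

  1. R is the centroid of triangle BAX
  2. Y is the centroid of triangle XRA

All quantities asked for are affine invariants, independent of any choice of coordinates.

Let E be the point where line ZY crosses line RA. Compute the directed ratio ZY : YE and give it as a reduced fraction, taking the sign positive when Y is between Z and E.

Assign B = (0, 0), X = (1, 0), Z = (0, 1), A = (5, 3) — the answer is frame-independent, so this choice is without loss of generality.
1. R is the centroid of triangle BAX ⇒ R = (2, 1)
2. Y is the centroid of triangle XRA ⇒ Y = (8/3, 4/3)
line ZY meets RA at E = (32/13, 17/13)
Y = Z + t·(E−Z) with t = 13/12, so ZY:YE = 13/12:-1/12

ZY:YE = -13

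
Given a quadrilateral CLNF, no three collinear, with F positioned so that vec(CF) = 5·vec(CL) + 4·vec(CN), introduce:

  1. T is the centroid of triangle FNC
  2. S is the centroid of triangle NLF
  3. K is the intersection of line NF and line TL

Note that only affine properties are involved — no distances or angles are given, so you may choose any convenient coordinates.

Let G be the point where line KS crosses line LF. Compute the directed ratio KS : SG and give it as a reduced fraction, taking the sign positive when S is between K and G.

KS:SG = 17/19

Choose coordinates C = (0, 0), L = (1, 0), N = (0, 1), F = (5, 4).
1. T is the centroid of triangle FNC ⇒ T = (5/3, 5/3)
2. S is the centroid of triangle NLF ⇒ S = (2, 5/3)
3. K is the intersection of line NF and line TL ⇒ K = (35/19, 40/19)
line KS meets LF at G = (37/17, 20/17)
S = K + t·(G−K) with t = 17/36, so KS:SG = 17/36:19/36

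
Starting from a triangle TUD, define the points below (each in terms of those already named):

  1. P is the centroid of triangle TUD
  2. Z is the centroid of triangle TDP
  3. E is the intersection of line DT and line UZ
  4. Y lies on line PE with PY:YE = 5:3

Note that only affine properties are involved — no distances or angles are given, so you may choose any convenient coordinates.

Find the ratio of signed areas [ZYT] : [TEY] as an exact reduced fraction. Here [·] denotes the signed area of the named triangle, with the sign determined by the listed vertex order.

[ZYT]:[TEY] = 1/9

Work in coordinates with T = (0, 0), U = (1, 0), D = (0, 1).
1. P is the centroid of triangle TUD ⇒ P = (1/3, 1/3)
2. Z is the centroid of triangle TDP ⇒ Z = (1/9, 4/9)
3. E is the intersection of line DT and line UZ ⇒ E = (0, 1/2)
4. Y lies on line PE with PY:YE = 5:3 ⇒ Y = (1/8, 7/16)
2·[ZYT] = -1/144, 2·[TEY] = -1/16
[ZYT]:[TEY] = -1/144:-1/16 = 1/9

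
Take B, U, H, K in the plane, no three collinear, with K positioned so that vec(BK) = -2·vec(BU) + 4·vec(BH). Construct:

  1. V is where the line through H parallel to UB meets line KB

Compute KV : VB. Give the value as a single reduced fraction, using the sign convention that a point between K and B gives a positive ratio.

KV:VB = 3

Choose coordinates B = (0, 0), U = (1, 0), H = (0, 1), K = (-2, 4).
1. V is where the line through H parallel to UB meets line KB ⇒ V = (-1/2, 1)
V = K + t·(B−K) with t = 3/4, so KV:VB = t:(1−t) = 3/4:1/4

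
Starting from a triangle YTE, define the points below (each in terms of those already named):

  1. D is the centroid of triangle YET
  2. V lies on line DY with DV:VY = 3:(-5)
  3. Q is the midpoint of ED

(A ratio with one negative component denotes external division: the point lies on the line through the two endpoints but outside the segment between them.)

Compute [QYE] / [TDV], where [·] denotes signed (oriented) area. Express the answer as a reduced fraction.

[QYE]:[TDV] = 1/3

Work in coordinates with Y = (0, 0), T = (1, 0), E = (0, 1).
1. D is the centroid of triangle YET ⇒ D = (1/3, 1/3)
2. V lies on line DY with DV:VY = 3:(-5) ⇒ V = (5/6, 5/6)
3. Q is the midpoint of ED ⇒ Q = (1/6, 2/3)
2·[QYE] = -1/6, 2·[TDV] = -1/2
[QYE]:[TDV] = -1/6:-1/2 = 1/3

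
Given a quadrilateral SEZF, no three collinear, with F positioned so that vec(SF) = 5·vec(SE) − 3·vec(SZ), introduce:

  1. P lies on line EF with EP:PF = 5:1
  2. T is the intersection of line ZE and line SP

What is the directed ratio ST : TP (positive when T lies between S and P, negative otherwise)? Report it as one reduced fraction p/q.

Choose coordinates S = (0, 0), E = (1, 0), Z = (0, 1), F = (5, -3).
1. P lies on line EF with EP:PF = 5:1 ⇒ P = (13/3, -5/2)
2. T is the intersection of line ZE and line SP ⇒ T = (26/11, -15/11)
T = S + t·(P−S) with t = 6/11, so ST:TP = t:(1−t) = 6/11:5/11

ST:TP = 6/5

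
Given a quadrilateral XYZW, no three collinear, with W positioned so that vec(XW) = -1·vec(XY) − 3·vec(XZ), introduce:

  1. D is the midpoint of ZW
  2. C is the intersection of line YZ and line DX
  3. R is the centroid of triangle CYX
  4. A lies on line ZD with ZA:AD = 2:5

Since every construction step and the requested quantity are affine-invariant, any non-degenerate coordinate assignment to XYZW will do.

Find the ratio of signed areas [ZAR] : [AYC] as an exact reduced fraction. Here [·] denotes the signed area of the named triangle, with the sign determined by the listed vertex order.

Choose coordinates X = (0, 0), Y = (1, 0), Z = (0, 1), W = (-1, -3).
1. D is the midpoint of ZW ⇒ D = (-1/2, -1)
2. C is the intersection of line YZ and line DX ⇒ C = (1/3, 2/3)
3. R is the centroid of triangle CYX ⇒ R = (4/9, 2/9)
4. A lies on line ZD with ZA:AD = 2:5 ⇒ A = (-1/7, 3/7)
2·[ZAR] = 23/63, 2·[AYC] = 10/21
[ZAR]:[AYC] = 23/63:10/21 = 23/30

[ZAR]:[AYC] = 23/30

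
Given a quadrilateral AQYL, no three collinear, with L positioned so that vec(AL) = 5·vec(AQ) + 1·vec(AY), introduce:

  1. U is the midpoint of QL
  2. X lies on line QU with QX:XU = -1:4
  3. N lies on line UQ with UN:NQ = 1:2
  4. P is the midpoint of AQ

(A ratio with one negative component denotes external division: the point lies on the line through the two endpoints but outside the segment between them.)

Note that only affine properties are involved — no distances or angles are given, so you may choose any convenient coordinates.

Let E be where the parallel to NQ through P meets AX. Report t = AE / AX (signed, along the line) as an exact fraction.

Work in coordinates with A = (0, 0), Q = (1, 0), Y = (0, 1), L = (5, 1).
1. U is the midpoint of QL ⇒ U = (3, 1/2)
2. X lies on line QU with QX:XU = -1:4 ⇒ X = (1/3, -1/6)
3. N lies on line UQ with UN:NQ = 1:2 ⇒ N = (7/3, 1/3)
4. P is the midpoint of AQ ⇒ P = (1/2, 0)
through P parallel to NQ: direction (-4/3, -1/3); meets AX at E = (1/6, -1/12)
E = A + t·(X−A) with t = 1/2

t = 1/2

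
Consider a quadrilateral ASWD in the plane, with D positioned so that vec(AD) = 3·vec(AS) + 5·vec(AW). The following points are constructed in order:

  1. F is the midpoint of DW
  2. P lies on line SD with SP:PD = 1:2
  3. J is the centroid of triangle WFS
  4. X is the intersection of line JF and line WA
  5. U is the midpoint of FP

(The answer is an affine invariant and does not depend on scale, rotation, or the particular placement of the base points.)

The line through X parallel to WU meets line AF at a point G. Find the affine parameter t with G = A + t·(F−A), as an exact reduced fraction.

Assign A = (0, 0), S = (1, 0), W = (0, 1), D = (3, 5) — the answer is frame-independent, so this choice is without loss of generality.
1. F is the midpoint of DW ⇒ F = (3/2, 3)
2. P lies on line SD with SP:PD = 1:2 ⇒ P = (5/3, 5/3)
3. J is the centroid of triangle WFS ⇒ J = (5/6, 4/3)
4. X is the intersection of line JF and line WA ⇒ X = (0, -3/4)
5. U is the midpoint of FP ⇒ U = (19/12, 7/3)
through X parallel to WU: direction (19/12, 4/3); meets AF at G = (-57/88, -57/44)
G = A + t·(F−A) with t = -19/44

t = -19/44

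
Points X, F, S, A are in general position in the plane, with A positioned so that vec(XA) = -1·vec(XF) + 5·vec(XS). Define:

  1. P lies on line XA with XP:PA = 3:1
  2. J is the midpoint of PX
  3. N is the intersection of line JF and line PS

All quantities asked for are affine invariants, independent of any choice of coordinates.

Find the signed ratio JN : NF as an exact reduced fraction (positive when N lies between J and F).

Work in coordinates with X = (0, 0), F = (1, 0), S = (0, 1), A = (-1, 5).
1. P lies on line XA with XP:PA = 3:1 ⇒ P = (-3/4, 15/4)
2. J is the midpoint of PX ⇒ J = (-3/8, 15/8)
3. N is the intersection of line JF and line PS ⇒ N = (-3/19, 30/19)
N = J + t·(F−J) with t = 3/19, so JN:NF = t:(1−t) = 3/19:16/19

JN:NF = 3/16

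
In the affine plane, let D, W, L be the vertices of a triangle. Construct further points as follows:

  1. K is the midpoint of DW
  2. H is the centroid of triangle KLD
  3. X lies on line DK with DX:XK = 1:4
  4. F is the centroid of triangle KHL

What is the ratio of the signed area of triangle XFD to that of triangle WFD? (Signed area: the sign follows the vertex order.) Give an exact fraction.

Set D = (0, 0), W = (1, 0), L = (0, 1); any affine frame gives the same invariant.
1. K is the midpoint of DW ⇒ K = (1/2, 0)
2. H is the centroid of triangle KLD ⇒ H = (1/6, 1/3)
3. X lies on line DK with DX:XK = 1:4 ⇒ X = (1/10, 0)
4. F is the centroid of triangle KHL ⇒ F = (2/9, 4/9)
2·[XFD] = 2/45, 2·[WFD] = 4/9
[XFD]:[WFD] = 2/45:4/9 = 1/10

[XFD]:[WFD] = 1/10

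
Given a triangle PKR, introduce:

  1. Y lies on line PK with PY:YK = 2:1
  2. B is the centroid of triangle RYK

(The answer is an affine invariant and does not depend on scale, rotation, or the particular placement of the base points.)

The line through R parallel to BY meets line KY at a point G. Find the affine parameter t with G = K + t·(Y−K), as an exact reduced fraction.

t = 2

Work in coordinates with P = (0, 0), K = (1, 0), R = (0, 1).
1. Y lies on line PK with PY:YK = 2:1 ⇒ Y = (2/3, 0)
2. B is the centroid of triangle RYK ⇒ B = (5/9, 1/3)
through R parallel to BY: direction (1/9, -1/3); meets KY at G = (1/3, 0)
G = K + t·(Y−K) with t = 2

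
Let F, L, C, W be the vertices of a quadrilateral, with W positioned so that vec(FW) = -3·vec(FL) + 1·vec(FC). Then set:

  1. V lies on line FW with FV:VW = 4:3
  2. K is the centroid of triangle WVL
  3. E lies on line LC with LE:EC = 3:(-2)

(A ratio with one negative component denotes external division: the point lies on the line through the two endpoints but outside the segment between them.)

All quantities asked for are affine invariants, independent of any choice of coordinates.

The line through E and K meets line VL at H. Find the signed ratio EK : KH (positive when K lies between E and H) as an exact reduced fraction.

Work in coordinates with F = (0, 0), L = (1, 0), C = (0, 1), W = (-3, 1).
1. V lies on line FW with FV:VW = 4:3 ⇒ V = (-12/7, 4/7)
2. K is the centroid of triangle WVL ⇒ K = (-26/21, 11/21)
3. E lies on line LC with LE:EC = 3:(-2) ⇒ E = (-2, 3)
line EK meets VL at H = (-94/77, 36/77)
K = E + t·(H−E) with t = 44/45, so EK:KH = 44/45:1/45

EK:KH = 44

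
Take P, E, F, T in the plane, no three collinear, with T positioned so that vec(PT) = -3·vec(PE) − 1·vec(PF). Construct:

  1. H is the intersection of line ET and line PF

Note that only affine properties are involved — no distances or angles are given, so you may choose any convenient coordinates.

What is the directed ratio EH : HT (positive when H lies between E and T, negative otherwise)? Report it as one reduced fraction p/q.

EH:HT = 1/3

Choose coordinates P = (0, 0), E = (1, 0), F = (0, 1), T = (-3, -1).
1. H is the intersection of line ET and line PF ⇒ H = (0, -1/4)
H = E + t·(T−E) with t = 1/4, so EH:HT = t:(1−t) = 1/4:3/4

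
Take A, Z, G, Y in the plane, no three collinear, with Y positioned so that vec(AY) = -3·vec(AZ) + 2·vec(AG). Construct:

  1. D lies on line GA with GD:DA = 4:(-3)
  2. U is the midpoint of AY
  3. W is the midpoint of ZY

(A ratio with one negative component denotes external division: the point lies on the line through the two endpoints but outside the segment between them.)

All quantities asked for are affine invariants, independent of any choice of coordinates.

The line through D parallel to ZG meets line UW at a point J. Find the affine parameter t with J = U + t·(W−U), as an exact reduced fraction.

t = -5

Assign A = (0, 0), Z = (1, 0), G = (0, 1), Y = (-3, 2) — the answer is frame-independent, so this choice is without loss of generality.
1. D lies on line GA with GD:DA = 4:(-3) ⇒ D = (0, -3)
2. U is the midpoint of AY ⇒ U = (-3/2, 1)
3. W is the midpoint of ZY ⇒ W = (-1, 1)
through D parallel to ZG: direction (-1, 1); meets UW at J = (-4, 1)
J = U + t·(W−U) with t = -5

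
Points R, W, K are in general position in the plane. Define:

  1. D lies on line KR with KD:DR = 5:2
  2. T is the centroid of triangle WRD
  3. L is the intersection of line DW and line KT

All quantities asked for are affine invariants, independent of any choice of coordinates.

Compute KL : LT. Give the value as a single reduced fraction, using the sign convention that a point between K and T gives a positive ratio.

Work in coordinates with R = (0, 0), W = (1, 0), K = (0, 1).
1. D lies on line KR with KD:DR = 5:2 ⇒ D = (0, 2/7)
2. T is the centroid of triangle WRD ⇒ T = (1/3, 2/21)
3. L is the intersection of line DW and line KT ⇒ L = (5/17, 24/119)
L = K + t·(T−K) with t = 15/17, so KL:LT = t:(1−t) = 15/17:2/17

KL:LT = 15/2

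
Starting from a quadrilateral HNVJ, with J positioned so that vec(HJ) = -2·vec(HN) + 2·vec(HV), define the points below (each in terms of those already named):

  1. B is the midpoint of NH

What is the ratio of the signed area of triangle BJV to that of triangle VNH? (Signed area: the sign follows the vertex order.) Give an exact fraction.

Choose coordinates H = (0, 0), N = (1, 0), V = (0, 1), J = (-2, 2).
1. B is the midpoint of NH ⇒ B = (1/2, 0)
2·[BJV] = -3/2, 2·[VNH] = -1
[BJV]:[VNH] = -3/2:-1 = 3/2

[BJV]:[VNH] = 3/2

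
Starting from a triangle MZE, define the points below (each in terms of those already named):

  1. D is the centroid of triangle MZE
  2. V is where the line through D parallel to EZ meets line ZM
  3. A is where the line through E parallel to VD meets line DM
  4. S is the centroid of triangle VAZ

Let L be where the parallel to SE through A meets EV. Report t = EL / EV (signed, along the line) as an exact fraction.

Work in coordinates with M = (0, 0), Z = (1, 0), E = (0, 1).
1. D is the centroid of triangle MZE ⇒ D = (1/3, 1/3)
2. V is where the line through D parallel to EZ meets line ZM ⇒ V = (2/3, 0)
3. A is where the line through E parallel to VD meets line DM ⇒ A = (1/2, 1/2)
4. S is the centroid of triangle VAZ ⇒ S = (13/18, 1/6)
through A parallel to SE: direction (-13/18, 5/6); meets EV at L = (-2/9, 4/3)
L = E + t·(V−E) with t = -1/3

t = -1/3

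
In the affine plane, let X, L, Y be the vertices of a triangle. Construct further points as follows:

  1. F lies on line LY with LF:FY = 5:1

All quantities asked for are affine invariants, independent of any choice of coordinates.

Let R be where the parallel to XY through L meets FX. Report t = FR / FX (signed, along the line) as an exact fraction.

Set X = (0, 0), L = (1, 0), Y = (0, 1); any affine frame gives the same invariant.
1. F lies on line LY with LF:FY = 5:1 ⇒ F = (1/6, 5/6)
through L parallel to XY: direction (0, 1); meets FX at R = (1, 5)
R = F + t·(X−F) with t = -5

t = -5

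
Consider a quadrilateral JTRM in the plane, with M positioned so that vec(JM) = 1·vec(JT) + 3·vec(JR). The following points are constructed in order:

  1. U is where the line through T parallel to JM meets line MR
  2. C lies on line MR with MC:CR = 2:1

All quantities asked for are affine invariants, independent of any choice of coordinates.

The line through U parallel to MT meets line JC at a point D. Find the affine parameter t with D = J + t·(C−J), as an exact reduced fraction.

t = 12

Work in coordinates with J = (0, 0), T = (1, 0), R = (0, 1), M = (1, 3).
1. U is where the line through T parallel to JM meets line MR ⇒ U = (4, 9)
2. C lies on line MR with MC:CR = 2:1 ⇒ C = (1/3, 5/3)
through U parallel to MT: direction (0, -3); meets JC at D = (4, 20)
D = J + t·(C−J) with t = 12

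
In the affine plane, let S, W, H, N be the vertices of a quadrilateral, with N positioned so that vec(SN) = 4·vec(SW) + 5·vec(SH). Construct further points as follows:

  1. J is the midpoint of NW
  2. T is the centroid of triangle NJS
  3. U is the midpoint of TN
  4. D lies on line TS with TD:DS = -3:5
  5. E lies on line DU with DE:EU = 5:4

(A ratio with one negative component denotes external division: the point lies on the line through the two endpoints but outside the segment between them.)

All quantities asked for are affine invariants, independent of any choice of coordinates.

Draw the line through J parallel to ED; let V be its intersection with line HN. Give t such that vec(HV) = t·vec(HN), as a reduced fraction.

Set S = (0, 0), W = (1, 0), H = (0, 1), N = (4, 5); any affine frame gives the same invariant.
1. J is the midpoint of NW ⇒ J = (5/2, 5/2)
2. T is the centroid of triangle NJS ⇒ T = (13/6, 5/2)
3. U is the midpoint of TN ⇒ U = (37/12, 15/4)
4. D lies on line TS with TD:DS = -3:5 ⇒ D = (65/12, 25/4)
5. E lies on line DU with DE:EU = 5:4 ⇒ E = (445/108, 175/36)
through J parallel to ED: direction (35/27, 25/18); meets HN at V = (33/2, 35/2)
V = H + t·(N−H) with t = 33/8

t = 33/8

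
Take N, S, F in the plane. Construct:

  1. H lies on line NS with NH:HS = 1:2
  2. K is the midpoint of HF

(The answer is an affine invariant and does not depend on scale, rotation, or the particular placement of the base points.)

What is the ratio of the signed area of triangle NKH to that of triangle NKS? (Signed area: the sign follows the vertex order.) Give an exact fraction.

[NKH]:[NKS] = 1/3

Set N = (0, 0), S = (1, 0), F = (0, 1); any affine frame gives the same invariant.
1. H lies on line NS with NH:HS = 1:2 ⇒ H = (1/3, 0)
2. K is the midpoint of HF ⇒ K = (1/6, 1/2)
2·[NKH] = -1/6, 2·[NKS] = -1/2
[NKH]:[NKS] = -1/6:-1/2 = 1/3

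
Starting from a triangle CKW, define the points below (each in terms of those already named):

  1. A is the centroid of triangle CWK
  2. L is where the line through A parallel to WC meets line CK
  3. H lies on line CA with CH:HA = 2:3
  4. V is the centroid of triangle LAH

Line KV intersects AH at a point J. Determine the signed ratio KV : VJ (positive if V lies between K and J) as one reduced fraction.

KV:VJ = 8

Set C = (0, 0), K = (1, 0), W = (0, 1); any affine frame gives the same invariant.
1. A is the centroid of triangle CWK ⇒ A = (1/3, 1/3)
2. L is where the line through A parallel to WC meets line CK ⇒ L = (1/3, 0)
3. H lies on line CA with CH:HA = 2:3 ⇒ H = (2/15, 2/15)
4. V is the centroid of triangle LAH ⇒ V = (4/15, 7/45)
line KV meets AH at J = (7/40, 7/40)
V = K + t·(J−K) with t = 8/9, so KV:VJ = 8/9:1/9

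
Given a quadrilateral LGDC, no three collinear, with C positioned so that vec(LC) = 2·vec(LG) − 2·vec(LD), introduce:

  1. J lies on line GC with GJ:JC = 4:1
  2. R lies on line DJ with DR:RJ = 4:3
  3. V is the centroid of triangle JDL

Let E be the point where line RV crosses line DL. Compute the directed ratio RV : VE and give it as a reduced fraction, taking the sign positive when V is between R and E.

RV:VE = 5/7

Assign L = (0, 0), G = (1, 0), D = (0, 1), C = (2, -2) — the answer is frame-independent, so this choice is without loss of generality.
1. J lies on line GC with GJ:JC = 4:1 ⇒ J = (9/5, -8/5)
2. R lies on line DJ with DR:RJ = 4:3 ⇒ R = (36/35, -17/35)
3. V is the centroid of triangle JDL ⇒ V = (3/5, -1/5)
line RV meets DL at E = (0, 1/5)
V = R + t·(E−R) with t = 5/12, so RV:VE = 5/12:7/12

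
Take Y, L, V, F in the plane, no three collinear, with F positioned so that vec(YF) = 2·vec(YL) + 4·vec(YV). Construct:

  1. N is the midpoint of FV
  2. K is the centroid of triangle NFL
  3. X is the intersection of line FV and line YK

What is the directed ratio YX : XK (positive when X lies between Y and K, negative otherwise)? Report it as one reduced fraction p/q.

YX:XK = -6/5

Set Y = (0, 0), L = (1, 0), V = (0, 1), F = (2, 4); any affine frame gives the same invariant.
1. N is the midpoint of FV ⇒ N = (1, 5/2)
2. K is the centroid of triangle NFL ⇒ K = (4/3, 13/6)
3. X is the intersection of line FV and line YK ⇒ X = (8, 13)
X = Y + t·(K−Y) with t = 6, so YX:XK = t:(1−t) = 6:-5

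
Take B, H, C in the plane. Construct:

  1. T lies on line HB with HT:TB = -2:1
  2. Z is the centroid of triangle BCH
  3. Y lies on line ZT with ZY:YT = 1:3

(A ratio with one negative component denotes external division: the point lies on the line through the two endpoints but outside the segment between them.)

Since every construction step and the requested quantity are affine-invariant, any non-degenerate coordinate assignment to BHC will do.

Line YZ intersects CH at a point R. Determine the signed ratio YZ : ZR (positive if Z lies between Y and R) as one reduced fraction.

Set B = (0, 0), H = (1, 0), C = (0, 1); any affine frame gives the same invariant.
1. T lies on line HB with HT:TB = -2:1 ⇒ T = (-1, 0)
2. Z is the centroid of triangle BCH ⇒ Z = (1/3, 1/3)
3. Y lies on line ZT with ZY:YT = 1:3 ⇒ Y = (0, 1/4)
line YZ meets CH at R = (3/5, 2/5)
Z = Y + t·(R−Y) with t = 5/9, so YZ:ZR = 5/9:4/9

YZ:ZR = 5/4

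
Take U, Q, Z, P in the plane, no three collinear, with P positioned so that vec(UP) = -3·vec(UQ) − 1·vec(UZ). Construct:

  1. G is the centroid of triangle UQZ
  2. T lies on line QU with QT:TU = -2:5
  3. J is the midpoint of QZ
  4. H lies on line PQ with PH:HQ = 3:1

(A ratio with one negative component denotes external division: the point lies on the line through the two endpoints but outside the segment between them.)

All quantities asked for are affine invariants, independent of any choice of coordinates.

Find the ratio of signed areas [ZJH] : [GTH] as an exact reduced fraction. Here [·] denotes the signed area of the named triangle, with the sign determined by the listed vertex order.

[ZJH]:[GTH] = 45/64

Choose coordinates U = (0, 0), Q = (1, 0), Z = (0, 1), P = (-3, -1).
1. G is the centroid of triangle UQZ ⇒ G = (1/3, 1/3)
2. T lies on line QU with QT:TU = -2:5 ⇒ T = (5/3, 0)
3. J is the midpoint of QZ ⇒ J = (1/2, 1/2)
4. H lies on line PQ with PH:HQ = 3:1 ⇒ H = (0, -1/4)
2·[ZJH] = -5/8, 2·[GTH] = -8/9
[ZJH]:[GTH] = -5/8:-8/9 = 45/64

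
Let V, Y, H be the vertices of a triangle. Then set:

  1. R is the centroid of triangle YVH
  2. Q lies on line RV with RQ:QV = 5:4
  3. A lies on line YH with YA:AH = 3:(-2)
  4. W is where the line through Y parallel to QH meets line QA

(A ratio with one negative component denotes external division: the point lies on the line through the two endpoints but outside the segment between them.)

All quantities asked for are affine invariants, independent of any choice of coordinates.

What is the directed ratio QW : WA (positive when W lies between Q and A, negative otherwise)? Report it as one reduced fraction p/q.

Choose coordinates V = (0, 0), Y = (1, 0), H = (0, 1).
1. R is the centroid of triangle YVH ⇒ R = (1/3, 1/3)
2. Q lies on line RV with RQ:QV = 5:4 ⇒ Q = (4/27, 4/27)
3. A lies on line YH with YA:AH = 3:(-2) ⇒ A = (-2, 3)
4. W is where the line through Y parallel to QH meets line QA ⇒ W = (11/9, -23/18)
W = Q + t·(A−Q) with t = -1/2, so QW:WA = t:(1−t) = -1/2:3/2

QW:WA = -1/3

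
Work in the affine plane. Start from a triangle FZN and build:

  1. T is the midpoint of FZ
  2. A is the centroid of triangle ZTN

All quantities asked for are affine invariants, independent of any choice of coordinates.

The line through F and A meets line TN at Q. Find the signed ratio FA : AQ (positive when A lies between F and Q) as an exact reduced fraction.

FA:AQ = -4

Work in coordinates with F = (0, 0), Z = (1, 0), N = (0, 1).
1. T is the midpoint of FZ ⇒ T = (1/2, 0)
2. A is the centroid of triangle ZTN ⇒ A = (1/2, 1/3)
line FA meets TN at Q = (3/8, 1/4)
A = F + t·(Q−F) with t = 4/3, so FA:AQ = 4/3:-1/3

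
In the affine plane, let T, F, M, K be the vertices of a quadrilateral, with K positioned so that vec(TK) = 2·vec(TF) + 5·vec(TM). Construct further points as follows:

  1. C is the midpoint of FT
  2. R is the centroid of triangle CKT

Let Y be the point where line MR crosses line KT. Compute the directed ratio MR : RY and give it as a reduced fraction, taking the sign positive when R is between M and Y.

Assign T = (0, 0), F = (1, 0), M = (0, 1), K = (2, 5) — the answer is frame-independent, so this choice is without loss of generality.
1. C is the midpoint of FT ⇒ C = (1/2, 0)
2. R is the centroid of triangle CKT ⇒ R = (5/6, 5/3)
line MR meets KT at Y = (10/17, 25/17)
R = M + t·(Y−M) with t = 17/12, so MR:RY = 17/12:-5/12

MR:RY = -17/5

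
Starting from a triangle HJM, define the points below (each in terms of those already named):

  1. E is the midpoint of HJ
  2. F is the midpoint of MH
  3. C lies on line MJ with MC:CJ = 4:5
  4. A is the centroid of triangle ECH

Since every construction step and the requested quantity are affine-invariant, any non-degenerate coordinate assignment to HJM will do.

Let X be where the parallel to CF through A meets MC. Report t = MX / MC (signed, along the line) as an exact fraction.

t = 41/24

Choose coordinates H = (0, 0), J = (1, 0), M = (0, 1).
1. E is the midpoint of HJ ⇒ E = (1/2, 0)
2. F is the midpoint of MH ⇒ F = (0, 1/2)
3. C lies on line MJ with MC:CJ = 4:5 ⇒ C = (4/9, 5/9)
4. A is the centroid of triangle ECH ⇒ A = (17/54, 5/27)
through A parallel to CF: direction (-4/9, -1/18); meets MC at X = (41/54, 13/54)
X = M + t·(C−M) with t = 41/24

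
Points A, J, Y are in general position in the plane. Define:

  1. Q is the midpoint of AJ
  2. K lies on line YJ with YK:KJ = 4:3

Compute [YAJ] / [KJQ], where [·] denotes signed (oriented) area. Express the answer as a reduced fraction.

[YAJ]:[KJQ] = -14/3

Work in coordinates with A = (0, 0), J = (1, 0), Y = (0, 1).
1. Q is the midpoint of AJ ⇒ Q = (1/2, 0)
2. K lies on line YJ with YK:KJ = 4:3 ⇒ K = (4/7, 3/7)
2·[YAJ] = 1, 2·[KJQ] = -3/14
[YAJ]:[KJQ] = 1:-3/14 = -14/3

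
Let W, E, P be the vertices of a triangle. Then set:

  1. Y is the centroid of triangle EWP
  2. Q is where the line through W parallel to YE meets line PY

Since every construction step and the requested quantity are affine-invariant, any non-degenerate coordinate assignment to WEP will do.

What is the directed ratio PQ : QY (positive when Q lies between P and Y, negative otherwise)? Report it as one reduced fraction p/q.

PQ:QY = -2

Assign W = (0, 0), E = (1, 0), P = (0, 1) — the answer is frame-independent, so this choice is without loss of generality.
1. Y is the centroid of triangle EWP ⇒ Y = (1/3, 1/3)
2. Q is where the line through W parallel to YE meets line PY ⇒ Q = (2/3, -1/3)
Q = P + t·(Y−P) with t = 2, so PQ:QY = t:(1−t) = 2:-1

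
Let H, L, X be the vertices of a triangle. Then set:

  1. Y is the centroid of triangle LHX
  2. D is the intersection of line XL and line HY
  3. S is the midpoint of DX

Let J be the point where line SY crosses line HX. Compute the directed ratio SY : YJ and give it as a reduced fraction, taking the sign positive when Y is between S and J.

Work in coordinates with H = (0, 0), L = (1, 0), X = (0, 1).
1. Y is the centroid of triangle LHX ⇒ Y = (1/3, 1/3)
2. D is the intersection of line XL and line HY ⇒ D = (1/2, 1/2)
3. S is the midpoint of DX ⇒ S = (1/4, 3/4)
line SY meets HX at J = (0, 2)
Y = S + t·(J−S) with t = -1/3, so SY:YJ = -1/3:4/3

SY:YJ = -1/4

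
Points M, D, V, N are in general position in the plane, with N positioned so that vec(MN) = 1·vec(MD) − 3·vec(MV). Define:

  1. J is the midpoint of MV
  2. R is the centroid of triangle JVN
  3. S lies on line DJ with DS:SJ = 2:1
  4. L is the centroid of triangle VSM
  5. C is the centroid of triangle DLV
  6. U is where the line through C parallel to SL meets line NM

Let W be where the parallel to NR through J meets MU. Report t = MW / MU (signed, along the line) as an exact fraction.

Set M = (0, 0), D = (1, 0), V = (0, 1), N = (1, -3); any affine frame gives the same invariant.
1. J is the midpoint of MV ⇒ J = (0, 1/2)
2. R is the centroid of triangle JVN ⇒ R = (1/3, -1/2)
3. S lies on line DJ with DS:SJ = 2:1 ⇒ S = (1/3, 1/3)
4. L is the centroid of triangle VSM ⇒ L = (1/9, 4/9)
5. C is the centroid of triangle DLV ⇒ C = (10/27, 13/27)
6. U is where the line through C parallel to SL meets line NM ⇒ U = (-4/15, 4/5)
through J parallel to NR: direction (-2/3, 5/2); meets MU at W = (2/3, -2)
W = M + t·(U−M) with t = -5/2

t = -5/2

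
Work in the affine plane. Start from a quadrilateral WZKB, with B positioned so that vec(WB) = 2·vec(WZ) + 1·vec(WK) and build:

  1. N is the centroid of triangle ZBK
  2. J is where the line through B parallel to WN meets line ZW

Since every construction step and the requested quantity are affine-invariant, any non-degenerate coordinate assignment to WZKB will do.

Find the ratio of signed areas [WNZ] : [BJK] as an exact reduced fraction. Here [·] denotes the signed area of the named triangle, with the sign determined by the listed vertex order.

[WNZ]:[BJK] = 1/3

Assign W = (0, 0), Z = (1, 0), K = (0, 1), B = (2, 1) — the answer is frame-independent, so this choice is without loss of generality.
1. N is the centroid of triangle ZBK ⇒ N = (1, 2/3)
2. J is where the line through B parallel to WN meets line ZW ⇒ J = (1/2, 0)
2·[WNZ] = -2/3, 2·[BJK] = -2
[WNZ]:[BJK] = -2/3:-2 = 1/3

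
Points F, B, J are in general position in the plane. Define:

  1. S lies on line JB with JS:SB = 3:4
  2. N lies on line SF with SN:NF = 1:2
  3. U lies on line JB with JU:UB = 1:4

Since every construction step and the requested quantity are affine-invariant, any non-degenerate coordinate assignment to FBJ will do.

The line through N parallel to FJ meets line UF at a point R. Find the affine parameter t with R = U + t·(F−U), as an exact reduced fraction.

Set F = (0, 0), B = (1, 0), J = (0, 1); any affine frame gives the same invariant.
1. S lies on line JB with JS:SB = 3:4 ⇒ S = (3/7, 4/7)
2. N lies on line SF with SN:NF = 1:2 ⇒ N = (2/7, 8/21)
3. U lies on line JB with JU:UB = 1:4 ⇒ U = (1/5, 4/5)
through N parallel to FJ: direction (0, 1); meets UF at R = (2/7, 8/7)
R = U + t·(F−U) with t = -3/7

t = -3/7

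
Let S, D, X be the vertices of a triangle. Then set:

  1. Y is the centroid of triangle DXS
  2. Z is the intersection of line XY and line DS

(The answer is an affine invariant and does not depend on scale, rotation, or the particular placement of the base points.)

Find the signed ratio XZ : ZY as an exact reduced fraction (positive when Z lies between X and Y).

Choose coordinates S = (0, 0), D = (1, 0), X = (0, 1).
1. Y is the centroid of triangle DXS ⇒ Y = (1/3, 1/3)
2. Z is the intersection of line XY and line DS ⇒ Z = (1/2, 0)
Z = X + t·(Y−X) with t = 3/2, so XZ:ZY = t:(1−t) = 3/2:-1/2

XZ:ZY = -3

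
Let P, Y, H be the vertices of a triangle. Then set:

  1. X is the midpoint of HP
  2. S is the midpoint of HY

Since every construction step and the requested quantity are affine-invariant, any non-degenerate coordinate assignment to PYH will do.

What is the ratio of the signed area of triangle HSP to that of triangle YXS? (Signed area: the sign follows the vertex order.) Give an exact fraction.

Set P = (0, 0), Y = (1, 0), H = (0, 1); any affine frame gives the same invariant.
1. X is the midpoint of HP ⇒ X = (0, 1/2)
2. S is the midpoint of HY ⇒ S = (1/2, 1/2)
2·[HSP] = -1/2, 2·[YXS] = -1/4
[HSP]:[YXS] = -1/2:-1/4 = 2

[HSP]:[YXS] = 2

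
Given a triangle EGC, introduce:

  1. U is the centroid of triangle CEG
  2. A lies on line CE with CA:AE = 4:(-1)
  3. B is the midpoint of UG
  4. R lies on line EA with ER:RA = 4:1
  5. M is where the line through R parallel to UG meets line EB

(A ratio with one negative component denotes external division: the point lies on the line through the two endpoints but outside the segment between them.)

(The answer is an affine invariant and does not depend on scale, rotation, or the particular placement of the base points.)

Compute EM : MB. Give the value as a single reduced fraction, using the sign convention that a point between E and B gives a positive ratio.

Set E = (0, 0), G = (1, 0), C = (0, 1); any affine frame gives the same invariant.
1. U is the centroid of triangle CEG ⇒ U = (1/3, 1/3)
2. A lies on line CE with CA:AE = 4:(-1) ⇒ A = (0, -1/3)
3. B is the midpoint of UG ⇒ B = (2/3, 1/6)
4. R lies on line EA with ER:RA = 4:1 ⇒ R = (0, -4/15)
5. M is where the line through R parallel to UG meets line EB ⇒ M = (-16/45, -4/45)
M = E + t·(B−E) with t = -8/15, so EM:MB = t:(1−t) = -8/15:23/15

EM:MB = -8/23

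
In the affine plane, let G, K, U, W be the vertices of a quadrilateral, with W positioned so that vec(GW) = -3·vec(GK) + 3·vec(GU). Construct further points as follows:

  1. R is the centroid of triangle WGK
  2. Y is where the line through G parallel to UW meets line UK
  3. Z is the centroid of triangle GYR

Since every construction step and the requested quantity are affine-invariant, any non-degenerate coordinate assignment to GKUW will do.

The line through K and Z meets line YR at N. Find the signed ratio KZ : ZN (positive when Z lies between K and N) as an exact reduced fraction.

KZ:ZN = -17/5

Set G = (0, 0), K = (1, 0), U = (0, 1), W = (-3, 3); any affine frame gives the same invariant.
1. R is the centroid of triangle WGK ⇒ R = (-2/3, 1)
2. Y is where the line through G parallel to UW meets line UK ⇒ Y = (3, -2)
3. Z is the centroid of triangle GYR ⇒ Z = (7/9, -1/3)
line KZ meets YR at N = (43/51, -4/17)
Z = K + t·(N−K) with t = 17/12, so KZ:ZN = 17/12:-5/12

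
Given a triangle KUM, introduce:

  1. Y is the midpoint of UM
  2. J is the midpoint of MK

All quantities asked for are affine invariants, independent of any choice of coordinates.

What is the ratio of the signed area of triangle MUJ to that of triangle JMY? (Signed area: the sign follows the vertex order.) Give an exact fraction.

[MUJ]:[JMY] = 2

Work in coordinates with K = (0, 0), U = (1, 0), M = (0, 1).
1. Y is the midpoint of UM ⇒ Y = (1/2, 1/2)
2. J is the midpoint of MK ⇒ J = (0, 1/2)
2·[MUJ] = -1/2, 2·[JMY] = -1/4
[MUJ]:[JMY] = -1/2:-1/4 = 2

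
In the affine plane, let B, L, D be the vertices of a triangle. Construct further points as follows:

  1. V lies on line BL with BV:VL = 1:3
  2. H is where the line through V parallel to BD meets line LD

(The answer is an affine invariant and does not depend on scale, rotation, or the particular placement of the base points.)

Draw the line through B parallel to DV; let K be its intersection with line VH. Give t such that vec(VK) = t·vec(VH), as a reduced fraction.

t = -4/3

Work in coordinates with B = (0, 0), L = (1, 0), D = (0, 1).
1. V lies on line BL with BV:VL = 1:3 ⇒ V = (1/4, 0)
2. H is where the line through V parallel to BD meets line LD ⇒ H = (1/4, 3/4)
through B parallel to DV: direction (1/4, -1); meets VH at K = (1/4, -1)
K = V + t·(H−V) with t = -4/3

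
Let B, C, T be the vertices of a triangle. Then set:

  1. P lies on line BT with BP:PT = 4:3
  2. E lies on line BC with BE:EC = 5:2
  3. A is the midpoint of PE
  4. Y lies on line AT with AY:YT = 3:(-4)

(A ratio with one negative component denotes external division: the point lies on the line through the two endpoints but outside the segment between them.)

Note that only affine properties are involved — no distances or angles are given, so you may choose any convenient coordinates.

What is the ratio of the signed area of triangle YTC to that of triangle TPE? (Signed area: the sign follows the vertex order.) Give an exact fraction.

Work in coordinates with B = (0, 0), C = (1, 0), T = (0, 1).
1. P lies on line BT with BP:PT = 4:3 ⇒ P = (0, 4/7)
2. E lies on line BC with BE:EC = 5:2 ⇒ E = (5/7, 0)
3. A is the midpoint of PE ⇒ A = (5/14, 2/7)
4. Y lies on line AT with AY:YT = 3:(-4) ⇒ Y = (10/7, -13/7)
2·[YTC] = -10/7, 2·[TPE] = 15/49
[YTC]:[TPE] = -10/7:15/49 = -14/3

[YTC]:[TPE] = -14/3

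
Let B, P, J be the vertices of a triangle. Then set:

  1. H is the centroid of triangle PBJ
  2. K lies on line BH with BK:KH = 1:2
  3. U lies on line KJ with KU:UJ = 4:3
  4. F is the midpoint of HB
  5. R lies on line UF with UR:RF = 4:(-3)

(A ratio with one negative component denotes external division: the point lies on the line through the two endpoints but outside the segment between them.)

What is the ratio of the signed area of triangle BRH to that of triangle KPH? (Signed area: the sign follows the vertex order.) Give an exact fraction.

[BRH]:[KPH] = 18/7

Set B = (0, 0), P = (1, 0), J = (0, 1); any affine frame gives the same invariant.
1. H is the centroid of triangle PBJ ⇒ H = (1/3, 1/3)
2. K lies on line BH with BK:KH = 1:2 ⇒ K = (1/9, 1/9)
3. U lies on line KJ with KU:UJ = 4:3 ⇒ U = (1/21, 13/21)
4. F is the midpoint of HB ⇒ F = (1/6, 1/6)
5. R lies on line UF with UR:RF = 4:(-3) ⇒ R = (11/21, -25/21)
2·[BRH] = 4/7, 2·[KPH] = 2/9
[BRH]:[KPH] = 4/7:2/9 = 18/7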